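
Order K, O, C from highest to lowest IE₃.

O, C, K

Consider each +2 ion: K²⁺ is already 1 electron into the core; O²⁺ still has 4 valence electrons; C²⁺ still has 2 valence electrons.
Usually core removal costs more than valence removal, but here the competition is close: a tightly held n=2 valence electron can cost more to remove than an n=3 core electron, so the actual values have to decide it.
Valence configurations: O²⁺ [He]2s²2p², C²⁺ [He]2s².
Tabulated IE_3 (kJ/mol): K 4420, O 5300, C 4620.
Hence IE_3: K < C < O.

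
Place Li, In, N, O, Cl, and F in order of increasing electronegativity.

Li is in period 2, group 1; N is in period 2, group 15; O is in period 2, group 16; F is in period 2, group 17; Cl is in period 3, group 17; In is in period 5, group 13.
Atoms toward the upper right of the periodic table pull bonding electrons most strongly.
These span different periods and groups, so the two trends combine.
In > Li: the two effects oppose for this pair; the across-period effect wins (1.78 vs 0.98).
N > In: both effects reinforce here, so N is clearly the higher of the two.
Cl > N: the two effects oppose for this pair; the across-period effect wins (3.16 vs 3.04).
O > Cl: period and group pull opposite ways; the down-group shift dominates (3.44 vs 3.16).
F > O: both are in period 2; the period trend gives F the larger value.
Tabulated electronegativity (Pauling): Li 0.98, N 3.04, O 3.44, F 3.98, Cl 3.16, In 1.78.
So from lowest to highest: Li < In < N < Cl < O < F.

Li, In, N, Cl, O, F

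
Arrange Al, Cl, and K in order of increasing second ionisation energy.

Al < Cl < K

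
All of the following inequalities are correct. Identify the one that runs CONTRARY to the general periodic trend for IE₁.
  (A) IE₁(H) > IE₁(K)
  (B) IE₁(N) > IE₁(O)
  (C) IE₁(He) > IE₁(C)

(B)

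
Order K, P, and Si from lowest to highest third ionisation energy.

IE_3 is the cost of taking one more electron from the +2 cation: K²⁺ is already 1 electron into the core; P²⁺ still has 3 valence electrons; Si²⁺ still has 2 valence electrons.
Pulling an electron out of a noble-gas core costs far more than removing a remaining valence electron, so K sits at the high end of IE_3.
Valence configurations: P²⁺ [Ne]3s²3p¹, Si²⁺ [Ne]3s².
P²⁺ loses a lone 3p electron whereas Si²⁺ must break into a filled 3s² pair, so IE_3(Si) > IE_3(P) even though P has the higher nuclear charge.
Approximate IE_3 values (kJ/mol): K 4420, P 2914, Si 3232.
Overall IE_3 order: P < Si < K.

P, Si, K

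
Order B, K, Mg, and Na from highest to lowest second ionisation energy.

Na, K, B, Mg

Consider each +1 ion: B⁺ still has 2 valence electrons; K⁺ is the bare [Ar] core; Mg⁺ still has 1 valence electron; Na⁺ is the bare [Ne] core.
Breaking into a closed-shell core is much more expensive than removing a leftover valence electron — K and Na have the largest IE_2 here.
Valence configurations: B⁺ [He]2s², Mg⁺ [Ne]3s¹.
Tabulated IE_2 (kJ/mol): B 2427, K 3052, Mg 1451, Na 4562.
Overall IE_2 order: Mg < B < K < Na.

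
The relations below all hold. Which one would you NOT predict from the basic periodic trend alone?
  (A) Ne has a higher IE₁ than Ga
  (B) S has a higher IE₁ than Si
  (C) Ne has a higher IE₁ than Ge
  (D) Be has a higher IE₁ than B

(D)

The general trend: IE₁ increases across a period and decreases down a group.
(A) Ne (period 2, group 18) vs Ga (period 4, group 13): the stated order agrees with the simple trend.
(B) S (period 3, group 16) vs Si (period 3, group 14): the stated order agrees with the simple trend.
(C) Ne (period 2, group 18) vs Ge (period 4, group 14): the stated order agrees with the simple trend.
(D) Be (period 2, group 2) vs B (period 2, group 13): the stated order contradicts the simple trend.
The exception is (D): removing B's lone 2p electron is easier than breaking Be's filled 2s².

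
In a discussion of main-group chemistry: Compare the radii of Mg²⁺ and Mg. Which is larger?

Mg

Forming Mg²⁺ removes 2 electrons from Mg. Fewer electrons for the same nuclear charge means less shielding and a higher Z_eff on the remaining electrons, and for main-group metals the entire outer shell is lost.
A cation is smaller than its parent atom: Mg²⁺ < Mg.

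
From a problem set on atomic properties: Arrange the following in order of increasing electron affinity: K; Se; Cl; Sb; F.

K < Sb < Se < F < Cl

Electron affinity generally becomes more exothermic across a period toward the halogens and less exothermic down a group.
Neither a single period nor a single group — weigh both effects.
Sb > K: the two effects oppose for this pair; the across-period effect wins (103 vs 48 kJ/mol).
Se > Sb: both effects reinforce here, so Se is clearly the higher of the two.
F > Se: both effects reinforce here, so F is clearly the higher of the two.
Cl > F: this pair runs against the simple trend — see the exception note.
Note the exception: Cl has a higher electron affinity than F, contrary to the simple trend — F's small 2p subshell makes the incoming electron feel strong e⁻–e⁻ repulsion, so Cl actually releases more energy on gaining an electron.
Approximate values (kJ/mol): F 328, Cl 349, K 48, Se 195, Sb 103.
So from lowest to highest: K < Sb < Se < F < Cl.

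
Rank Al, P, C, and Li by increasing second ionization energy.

Al < P < C < Li

IE_2 is the cost of taking one more electron from the +1 cation: Al⁺ still has 2 valence electrons; P⁺ still has 4 valence electrons; C⁺ still has 3 valence electrons; Li⁺ is the bare [He] core.
Pulling an electron out of a noble-gas core costs far more than removing a remaining valence electron, so Li sits at the high end of IE_2.
Valence configurations: Al⁺ [Ne]3s², P⁺ [Ne]3s²3p², C⁺ [He]2s²2p¹.
Tabulated IE_2 (kJ/mol): Al 1817, P 1907, C 2353, Li 7298.
Putting it together, IE_2: Al < P < C < Li.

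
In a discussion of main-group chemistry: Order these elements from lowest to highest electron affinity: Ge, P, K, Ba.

Ba < K < P < Ge

P is in period 3, group 15; K is in period 4, group 1; Ge is in period 4, group 14; Ba is in period 6, group 2.
Atoms with high Z_eff and room in the valence shell (especially the halogens) have the most exothermic electron affinities.
These span different periods and groups, so the two trends combine.
K > Ba: the two effects oppose for this pair; the down-group effect wins (48 vs 14 kJ/mol).
P > K: both effects reinforce here, so P is clearly the higher of the two.
Ge > P: this pair runs against the simple trend — see the exception note.
Note the exception: Ge has a higher electron affinity than P, contrary to the simple trend — adding an electron to P's half-filled np³ subshell costs electron-pairing energy.
Tabulated electron affinity (kJ/mol): P 72, K 48, Ge 119, Ba 14.
So from lowest to highest: Ba < K < P < Ge.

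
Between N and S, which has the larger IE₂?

Consider each +1 ion: N⁺ still has 4 valence electrons; S⁺ still has 5 valence electrons.
All are still removing valence electrons, so compare the +1 ions as you would atoms: IE_2 generally rises across a period (higher Z_eff) and falls down a group (larger shell), subject to the usual subshell exceptions.
Valence configurations: N⁺ [He]2s²2p², S⁺ [Ne]3s²3p³.
The numbers (kJ/mol): N 2856, S 2252.
So the second ionization energies run S < N.

N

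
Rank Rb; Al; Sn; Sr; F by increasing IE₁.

Rb < Sr < Al < Sn < F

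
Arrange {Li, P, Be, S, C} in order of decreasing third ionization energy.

Be > Li > C > S > P

The third ionization energy removes an electron from the +2 ion. For each element: Li²⁺ is already 1 electron into the core; P²⁺ still has 3 valence electrons; Be²⁺ is the bare [He] core; S²⁺ still has 4 valence electrons; C²⁺ still has 2 valence electrons.
Core electrons are held far more tightly than valence electrons, so Li and Be top the IE_3 order.
Valence configurations: P²⁺ [Ne]3s²3p¹, S²⁺ [Ne]3s²3p², C²⁺ [He]2s².
The numbers (kJ/mol): Li 11815, P 2914, Be 14849, S 3357, C 4620.
Putting it together, IE_3: P < S < C < Li < Be.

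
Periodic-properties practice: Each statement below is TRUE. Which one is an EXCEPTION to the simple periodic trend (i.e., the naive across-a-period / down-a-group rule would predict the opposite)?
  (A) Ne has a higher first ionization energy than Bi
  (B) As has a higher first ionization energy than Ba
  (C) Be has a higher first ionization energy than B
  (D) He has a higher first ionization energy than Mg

(C)

The general trend: first ionization energy increases across a period and decreases down a group.
(A) Ne (period 2, group 18) vs Bi (period 6, group 15): the stated order agrees with the simple trend.
(B) As (period 4, group 15) vs Ba (period 6, group 2): the stated order agrees with the simple trend.
(C) Be (period 2, group 2) vs B (period 2, group 13): the stated order contradicts the simple trend.
(D) He (period 1, group 18) vs Mg (period 3, group 2): the stated order agrees with the simple trend.
The exception is (C): removing B's lone 2p electron is easier than breaking Be's filled 2s².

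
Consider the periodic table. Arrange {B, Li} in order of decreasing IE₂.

Li, B

The second ionization energy removes an electron from the +1 ion. For each element: B⁺ still has 2 valence electrons; Li⁺ is the bare [He] core.
Pulling an electron out of a noble-gas core costs far more than removing a remaining valence electron, so Li sits at the high end of IE_2.
Approximate IE_2 values (kJ/mol): B 2427, Li 7298.
Hence IE_2: B < Li.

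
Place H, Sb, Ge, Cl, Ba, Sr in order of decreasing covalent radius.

H is in period 1, group 1; Cl is in period 3, group 17; Ge is in period 4, group 14; Sr is in period 5, group 2; Sb is in period 5, group 15; Ba is in period 6, group 2.
Radius decreases left→right (rising Z_eff, same n) and increases top→bottom (higher n).
Neither a single period nor a single group — weigh both effects.
Cl > H: period and group pull opposite ways; the down-group shift dominates (99 vs 32 pm).
Ge > Cl: both effects reinforce here, so Ge is clearly the larger of the two.
Sb > Ge: the two effects oppose for this pair; the down-group effect wins (140 vs 121 pm).
Sr > Sb: both are in period 5; the period trend gives Sr the larger value.
Ba > Sr: they share group 2; the group trend gives Ba the larger value.
Tabulated atomic radius (pm): H 32, Cl 99, Ge 121, Sr 185, Sb 140, Ba 196.
So from largest to smallest: Ba > Sr > Sb > Ge > Cl > H.

Ba > Sr > Sb > Ge > Cl > H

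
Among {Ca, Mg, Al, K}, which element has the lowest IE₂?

Consider each +1 ion: Ca⁺ still has 1 valence electron; Mg⁺ still has 1 valence electron; Al⁺ still has 2 valence electrons; K⁺ is the bare [Ar] core.
Core electrons are held far more tightly than valence electrons, so K tops the IE_2 order.
Valence configurations: Ca⁺ [Ar]4s¹, Mg⁺ [Ne]3s¹, Al⁺ [Ne]3s².
The numbers (kJ/mol): Ca 1145, Mg 1451, Al 1817, K 3052.
Hence IE_2: Ca < Mg < Al < K.

Ca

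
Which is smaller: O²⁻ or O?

O

Forming O²⁻ adds 2 electrons to O. More electron–electron repulsion in the same shell, with unchanged nuclear charge, lets the cloud expand.
An anion is larger than its parent atom: O²⁻ > O.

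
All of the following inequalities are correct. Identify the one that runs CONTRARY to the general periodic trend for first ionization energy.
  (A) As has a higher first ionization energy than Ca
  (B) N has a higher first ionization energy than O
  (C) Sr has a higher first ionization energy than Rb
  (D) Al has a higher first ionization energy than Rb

The general trend: first ionization energy increases across a period and decreases down a group.
(A) As (period 4, group 15) vs Ca (period 4, group 2): the stated order agrees with the simple trend.
(B) N (period 2, group 15) vs O (period 2, group 16): the stated order contradicts the simple trend.
(C) Sr (period 5, group 2) vs Rb (period 5, group 1): the stated order agrees with the simple trend.
(D) Al (period 3, group 13) vs Rb (period 5, group 1): the stated order agrees with the simple trend.
The exception is (B): pairing an electron in O's 2p⁴ costs repulsion energy, so O ionizes more easily than half-filled N (2p³).

(B)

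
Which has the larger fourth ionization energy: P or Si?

P

After 3 electrons have been removed, what remains? P³⁺ still has 2 valence electrons; Si³⁺ still has 1 valence electron.
All are still removing valence electrons, so compare the +3 ions as you would atoms: IE_4 generally rises across a period (higher Z_eff) and falls down a group (larger shell), subject to the usual subshell exceptions.
Valence configurations: P³⁺ [Ne]3s², Si³⁺ [Ne]3s¹.
The numbers (kJ/mol): P 4964, Si 4356.
So the fourth ionization energies run Si < P.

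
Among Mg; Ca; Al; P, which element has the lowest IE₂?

Ca

Consider each +1 ion: Mg⁺ still has 1 valence electron; Ca⁺ still has 1 valence electron; Al⁺ still has 2 valence electrons; P⁺ still has 4 valence electrons.
All are still removing valence electrons, so compare the +1 ions as you would atoms: IE_2 generally rises across a period (higher Z_eff) and falls down a group (larger shell), subject to the usual subshell exceptions.
Valence configurations: Mg⁺ [Ne]3s¹, Ca⁺ [Ar]4s¹, Al⁺ [Ne]3s², P⁺ [Ne]3s²3p².
The numbers (kJ/mol): Mg 1451, Ca 1145, Al 1817, P 1907.
So the second ionization energies run Ca < Mg < Al < P.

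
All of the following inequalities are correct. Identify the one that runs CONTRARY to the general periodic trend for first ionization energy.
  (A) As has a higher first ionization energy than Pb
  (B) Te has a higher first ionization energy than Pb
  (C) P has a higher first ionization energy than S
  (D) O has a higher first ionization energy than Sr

(C)

The general trend: first ionization energy increases across a period and decreases down a group.
(A) As (period 4, group 15) vs Pb (period 6, group 14): the stated order agrees with the simple trend.
(B) Te (period 5, group 16) vs Pb (period 6, group 14): the stated order agrees with the simple trend.
(C) P (period 3, group 15) vs S (period 3, group 16): the stated order contradicts the simple trend.
(D) O (period 2, group 16) vs Sr (period 5, group 2): the stated order agrees with the simple trend.
The exception is (C): S (3p⁴) ionizes more easily than half-filled P (3p³) because the paired 3p electron in S is pushed out by e⁻–e⁻ repulsion.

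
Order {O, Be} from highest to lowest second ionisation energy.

Consider each +1 ion: O⁺ still has 5 valence electrons; Be⁺ still has 1 valence electron.
All are still removing valence electrons, so compare the +1 ions as you would atoms: IE_2 generally rises across a period (higher Z_eff) and falls down a group (larger shell), subject to the usual subshell exceptions.
Valence configurations: O⁺ [He]2s²2p³, Be⁺ [He]2s¹.
Tabulated IE_2 (kJ/mol): O 3388, Be 1757.
Hence IE_2: Be < O.

O, Be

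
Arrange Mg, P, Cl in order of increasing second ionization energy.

The second ionization energy removes an electron from the +1 ion. For each element: Mg⁺ still has 1 valence electron; P⁺ still has 4 valence electrons; Cl⁺ still has 6 valence electrons.
All are still removing valence electrons, so compare the +1 ions as you would atoms: IE_2 generally rises across a period (higher Z_eff) and falls down a group (larger shell), subject to the usual subshell exceptions.
Valence configurations: Mg⁺ [Ne]3s¹, P⁺ [Ne]3s²3p², Cl⁺ [Ne]3s²3p⁴.
Tabulated IE_2 (kJ/mol): Mg 1451, P 1907, Cl 2298.
So the second ionization energies run Mg < P < Cl.

Mg < P < Cl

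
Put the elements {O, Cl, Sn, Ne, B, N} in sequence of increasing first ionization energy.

Sn, B, Cl, O, N, Ne

B is in period 2, group 13; N is in period 2, group 15; O is in period 2, group 16; Ne is in period 2, group 18; Cl is in period 3, group 17; Sn is in period 5, group 14.
Removing the outermost electron gets harder across a period and easier down a group.
Neither a single period nor a single group — weigh both effects.
B > Sn: period and group pull opposite ways; the down-group shift dominates (801 vs 709 kJ/mol).
Cl > B: period and group pull opposite ways; the across-period shift dominates (1251 vs 801 kJ/mol).
O > Cl: the two effects oppose for this pair; the down-group effect wins (1314 vs 1251 kJ/mol).
N > O: this pair runs against the simple trend — see the exception note.
Ne > N: both are in period 2; the period trend gives Ne the larger value.
Note the exception: N has a higher first ionization energy than O, contrary to the simple trend — pairing an electron in O's 2p⁴ costs repulsion energy, so O ionizes more easily than half-filled N (2p³).
Tabulated first ionization energy (kJ/mol): B 801, N 1402, O 1314, Ne 2081, Cl 1251, Sn 709.
So from lowest to highest: Sn < B < Cl < O < N < Ne.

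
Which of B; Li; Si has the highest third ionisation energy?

Li

Consider each +2 ion: B²⁺ still has 1 valence electron; Li²⁺ is already 1 electron into the core; Si²⁺ still has 2 valence electrons.
Core electrons are held far more tightly than valence electrons, so Li tops the IE_3 order.
Valence configurations: B²⁺ [He]2s¹, Si²⁺ [Ne]3s².
The numbers (kJ/mol): B 3660, Li 11815, Si 3232.
Hence IE_3: Si < B < Li.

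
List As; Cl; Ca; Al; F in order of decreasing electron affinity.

Adding an electron releases more energy for atoms nearer the top right (short of the noble gases).
Neither a single period nor a single group — weigh both effects.
Al > Ca: relative to Ca, both the across-period and down-group shifts push Al's electron affinity up.
As > Al: the two effects oppose for this pair; the across-period effect wins (78 vs 42 kJ/mol).
F > As: both effects reinforce here, so F is clearly the higher of the two.
Cl > F: this pair runs against the simple trend — see the exception note.
Note the exception: Cl has a higher electron affinity than F, contrary to the simple trend — F's small 2p subshell makes the incoming electron feel strong e⁻–e⁻ repulsion, so Cl actually releases more energy on gaining an electron.
For reference (kJ/mol): F 328, Al 42, Cl 349, Ca 2, As 78.
So from highest to lowest: Cl > F > As > Al > Ca.

Cl, F, As, Al, Ca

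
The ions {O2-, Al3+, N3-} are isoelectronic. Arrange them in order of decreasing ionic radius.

N3- > O2- > Al3+

All of these have 10 electrons, so size is governed by nuclear charge alone: the more protons, the stronger the pull on the same electron cloud, and the smaller the ion.
Nuclear charges: Al3+ (Z=13), O2- (Z=8), N3- (Z=7).
Largest to smallest: N3- > O2- > Al3+.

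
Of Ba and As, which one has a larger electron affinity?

As is in period 4, group 15; Ba is in period 6, group 2.
Electron affinity generally becomes more exothermic across a period toward the halogens and less exothermic down a group.
These span different periods and groups, so the two trends combine.
As > Ba: both effects reinforce here, so As is clearly the higher of the two.
For reference (kJ/mol): As 78, Ba 14.
So As has the larger electron affinity (As > Ba).

As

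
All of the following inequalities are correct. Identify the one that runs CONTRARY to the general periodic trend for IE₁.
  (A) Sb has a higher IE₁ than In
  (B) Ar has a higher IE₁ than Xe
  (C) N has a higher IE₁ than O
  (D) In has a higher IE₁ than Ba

The general trend: IE₁ increases across a period and decreases down a group.
(A) Sb (period 5, group 15) vs In (period 5, group 13): the stated order agrees with the simple trend.
(B) Ar (period 3, group 18) vs Xe (period 5, group 18): the stated order agrees with the simple trend.
(C) N (period 2, group 15) vs O (period 2, group 16): the stated order contradicts the simple trend.
(D) In (period 5, group 13) vs Ba (period 6, group 2): the stated order agrees with the simple trend.
The exception is (C): pairing an electron in O's 2p⁴ costs repulsion energy, so O ionizes more easily than half-filled N (2p³).

(C)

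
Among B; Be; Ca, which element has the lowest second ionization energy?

Ca

The second ionization energy removes an electron from the +1 ion. For each element: B⁺ still has 2 valence electrons; Be⁺ still has 1 valence electron; Ca⁺ still has 1 valence electron.
All are still removing valence electrons, so compare the +1 ions as you would atoms: IE_2 generally rises across a period (higher Z_eff) and falls down a group (larger shell), subject to the usual subshell exceptions.
Valence configurations: B⁺ [He]2s², Be⁺ [He]2s¹, Ca⁺ [Ar]4s¹.
Tabulated IE_2 (kJ/mol): B 2427, Be 1757, Ca 1145.
Overall IE_2 order: Ca < Be < B.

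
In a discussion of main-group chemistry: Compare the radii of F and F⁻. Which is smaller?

F

Forming F⁻ adds 1 electron to F. More electron–electron repulsion in the same shell, with unchanged nuclear charge, lets the cloud expand.
An anion is larger than its parent atom: F⁻ > F.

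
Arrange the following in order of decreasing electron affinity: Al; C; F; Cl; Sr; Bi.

Cl, F, C, Bi, Al, Sr

C is in period 2, group 14; F is in period 2, group 17; Al is in period 3, group 13; Cl is in period 3, group 17; Sr is in period 5, group 2; Bi is in period 6, group 15.
EA tends to increase across a period and decrease down a group, though the pattern is less regular than for IE or radius.
Here both period and group differ, so the two effects have to be weighed against each other.
Al > Sr: both effects reinforce here, so Al is clearly the higher of the two.
Bi > Al: period and group pull opposite ways; the across-period shift dominates (91 vs 42 kJ/mol).
C > Bi: the two effects oppose for this pair; the down-group effect wins (122 vs 91 kJ/mol).
F > C: both are in period 2; the period trend gives F the larger value.
Cl > F: this pair runs against the simple trend — see the exception note.
Note the exception: Cl has a higher electron affinity than F, contrary to the simple trend — F's small 2p subshell makes the incoming electron feel strong e⁻–e⁻ repulsion, so Cl actually releases more energy on gaining an electron.
For reference (kJ/mol): C 122, F 328, Al 42, Cl 349, Sr 5, Bi 91.
So from highest to lowest: Cl > F > C > Bi > Al > Sr.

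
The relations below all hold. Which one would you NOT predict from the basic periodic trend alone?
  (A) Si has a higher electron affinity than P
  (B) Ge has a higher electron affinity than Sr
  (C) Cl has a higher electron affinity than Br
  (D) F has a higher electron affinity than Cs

(A)

The general trend: electron affinity increases across a period and decreases down a group.
(A) Si (period 3, group 14) vs P (period 3, group 15): the stated order contradicts the simple trend.
(B) Ge (period 4, group 14) vs Sr (period 5, group 2): the stated order agrees with the simple trend.
(C) Cl (period 3, group 17) vs Br (period 4, group 17): the stated order agrees with the simple trend.
(D) F (period 2, group 17) vs Cs (period 6, group 1): the stated order agrees with the simple trend.
The exception is (A): adding an electron to P's half-filled 3p³ is unfavourable, so Si (3p²) has the more exothermic EA.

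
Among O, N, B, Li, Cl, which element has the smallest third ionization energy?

B

The third ionization energy removes an electron from the +2 ion. For each element: O²⁺ still has 4 valence electrons; N²⁺ still has 3 valence electrons; B²⁺ still has 1 valence electron; Li²⁺ is already 1 electron into the core; Cl²⁺ still has 5 valence electrons.
Pulling an electron out of a noble-gas core costs far more than removing a remaining valence electron, so Li sits at the high end of IE_3.
Valence configurations: O²⁺ [He]2s²2p², N²⁺ [He]2s²2p¹, B²⁺ [He]2s¹, Cl²⁺ [Ne]3s²3p³.
The numbers (kJ/mol): O 5300, N 4578, B 3660, Li 11815, Cl 3822.
So the third ionization energies run B < Cl < N < O < Li.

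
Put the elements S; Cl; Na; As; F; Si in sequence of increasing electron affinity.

Na, As, Si, S, F, Cl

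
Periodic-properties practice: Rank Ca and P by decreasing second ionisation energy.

P > Ca

After 1 electron has been removed, what remains? Ca⁺ still has 1 valence electron; P⁺ still has 4 valence electrons.
All are still removing valence electrons, so compare the +1 ions as you would atoms: IE_2 generally rises across a period (higher Z_eff) and falls down a group (larger shell), subject to the usual subshell exceptions.
Valence configurations: Ca⁺ [Ar]4s¹, P⁺ [Ne]3s²3p².
Approximate IE_2 values (kJ/mol): Ca 1145, P 1907.
Hence IE_2: Ca < P.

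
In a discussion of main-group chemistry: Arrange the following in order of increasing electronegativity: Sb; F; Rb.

Rb < Sb < F

F is in period 2, group 17; Rb is in period 5, group 1; Sb is in period 5, group 15.
Smaller atoms with higher effective nuclear charge are more electronegative.
Here both period and group differ, so the two effects have to be weighed against each other.
Sb > Rb: Sb lies to the right of Rb in period 5, so the across-period effect alone puts Sb higher.
F > Sb: relative to Sb, both the across-period and down-group shifts push F's electronegativity up.
For reference (Pauling): F 3.98, Rb 0.82, Sb 2.05.
So from lowest to highest: Rb < Sb < F.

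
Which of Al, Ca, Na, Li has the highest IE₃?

Li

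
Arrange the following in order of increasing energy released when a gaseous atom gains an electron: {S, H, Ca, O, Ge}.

H is in period 1, group 1; O is in period 2, group 16; S is in period 3, group 16; Ca is in period 4, group 2; Ge is in period 4, group 14.
EA tends to increase across a period and decrease down a group, though the pattern is less regular than for IE or radius.
These span different periods and groups, so the two trends combine.
H > Ca: period and group pull opposite ways; the down-group shift dominates (73 vs 2 kJ/mol).
Ge > H: the two effects oppose for this pair; the across-period effect wins (119 vs 73 kJ/mol).
O > Ge: both effects reinforce here, so O is clearly the higher of the two.
S > O: this pair runs against the simple trend — see the exception note.
Note the exception: S has a higher electron affinity than O, contrary to the simple trend — the compact 2p subshell of O repels the added electron more than S's larger 3p does.
For reference (kJ/mol): H 73, O 141, S 200, Ca 2, Ge 119.
So from lowest to highest: Ca < H < Ge < O < S.

Ca < H < Ge < O < S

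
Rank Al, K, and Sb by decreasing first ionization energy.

Sb > Al > K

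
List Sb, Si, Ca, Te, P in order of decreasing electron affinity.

Te, Si, Sb, P, Ca

Si is in period 3, group 14; P is in period 3, group 15; Ca is in period 4, group 2; Sb is in period 5, group 15; Te is in period 5, group 16.
Atoms with high Z_eff and room in the valence shell (especially the halogens) have the most exothermic electron affinities.
These span different periods and groups, so the two trends combine.
P > Ca: both effects reinforce here, so P is clearly the higher of the two.
Sb > P: this pair runs against the simple trend — see the exception note.
Si > Sb: period and group pull opposite ways; the down-group shift dominates (134 vs 103 kJ/mol).
Te > Si: the two effects oppose for this pair; the across-period effect wins (190 vs 134 kJ/mol).
Note the exception: Sb has a higher electron affinity than P, contrary to the simple trend — both are half-filled np³, but the pairing/repulsion penalty for the added electron shrinks as the p orbitals become larger and more diffuse down the group, and for Sb that outweighs the weaker nuclear attraction.
Note the exception: Si has a higher electron affinity than P, contrary to the simple trend — adding an electron to P's half-filled 3p³ is unfavourable, so Si (3p²) has the more exothermic EA.
Approximate values (kJ/mol): Si 134, P 72, Ca 2, Sb 103, Te 190.
So from highest to lowest: Te > Si > Sb > P > Ca.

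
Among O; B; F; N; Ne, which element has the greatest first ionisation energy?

B is in period 2, group 13; N is in period 2, group 15; O is in period 2, group 16; F is in period 2, group 17; Ne is in period 2, group 18.
IE₁ increases left→right with effective nuclear charge and decreases top→bottom as the valence shell moves farther out.
All lie in period 2; the across-period trend (first ionization energy increases left to right) applies, with the exception below.
Note the exception: N has a higher first ionization energy than O, contrary to the simple trend — pairing an electron in O's 2p⁴ costs repulsion energy, so O ionizes more easily than half-filled N (2p³).
Approximate values (kJ/mol): B 801, N 1402, O 1314, F 1681, Ne 2081.
The greatest first ionisation energy among these belongs to Ne.

Ne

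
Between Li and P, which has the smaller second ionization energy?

IE_2 is the cost of taking one more electron from the +1 cation: Li⁺ is the bare [He] core; P⁺ still has 4 valence electrons.
Pulling an electron out of a noble-gas core costs far more than removing a remaining valence electron, so Li sits at the high end of IE_2.
Tabulated IE_2 (kJ/mol): Li 7298, P 1907.
Putting it together, IE_2: P < Li.

P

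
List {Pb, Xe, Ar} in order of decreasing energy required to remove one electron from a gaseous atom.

Ar > Xe > Pb

First ionization energy rises across a period (greater Z_eff holds electrons more tightly) and falls down a group (valence electrons are farther from the nucleus).
Neither a single period nor a single group — weigh both effects.
Xe > Pb: both effects reinforce here, so Xe is clearly the higher of the two.
Ar > Xe: Ar sits above Xe in group 18, so the down-group effect alone puts Ar higher.
Approximate values (kJ/mol): Ar 1521, Xe 1170, Pb 716.
So from highest to lowest: Ar > Xe > Pb.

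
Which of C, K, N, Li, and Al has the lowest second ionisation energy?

Al

After 1 electron has been removed, what remains? C⁺ still has 3 valence electrons; K⁺ is the bare [Ar] core; N⁺ still has 4 valence electrons; Li⁺ is the bare [He] core; Al⁺ still has 2 valence electrons.
Pulling an electron out of a noble-gas core costs far more than removing a remaining valence electron, so K and Li sit at the high end of IE_2.
Valence configurations: C⁺ [He]2s²2p¹, N⁺ [He]2s²2p², Al⁺ [Ne]3s².
Tabulated IE_2 (kJ/mol): C 2353, K 3052, N 2856, Li 7298, Al 1817.
Overall IE_2 order: Al < C < N < K < Li.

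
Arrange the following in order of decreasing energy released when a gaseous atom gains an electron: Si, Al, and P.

Si > P > Al

Al is in period 3, group 13; Si is in period 3, group 14; P is in period 3, group 15.
EA tends to increase across a period and decrease down a group, though the pattern is less regular than for IE or radius.
All lie in period 3; the across-period trend (electron affinity increases left to right) applies, with the exception below.
Note the exception: Si has a higher electron affinity than P, contrary to the simple trend — adding an electron to P's half-filled 3p³ is unfavourable, so Si (3p²) has the more exothermic EA.
For reference (kJ/mol): Al 42, Si 134, P 72.
So from highest to lowest: Si > P > Al.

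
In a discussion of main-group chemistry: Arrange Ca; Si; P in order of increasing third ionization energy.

After 2 electrons have been removed, what remains? Ca²⁺ is the bare [Ar] core; Si²⁺ still has 2 valence electrons; P²⁺ still has 3 valence electrons.
Breaking into a closed-shell core is much more expensive than removing a leftover valence electron — Ca has the largest IE_3 here.
Valence configurations: Si²⁺ [Ne]3s², P²⁺ [Ne]3s²3p¹.
P²⁺ loses a lone 3p electron whereas Si²⁺ must break into a filled 3s² pair, so IE_3(Si) > IE_3(P) even though P has the higher nuclear charge.
Approximate IE_3 values (kJ/mol): Ca 4912, Si 3232, P 2914.
Putting it together, IE_3: P < Si < Ca.

P < Si < Ca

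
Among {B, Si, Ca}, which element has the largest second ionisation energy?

B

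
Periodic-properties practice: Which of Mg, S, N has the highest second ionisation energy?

IE_2 is the cost of taking one more electron from the +1 cation: Mg⁺ still has 1 valence electron; S⁺ still has 5 valence electrons; N⁺ still has 4 valence electrons.
All are still removing valence electrons, so compare the +1 ions as you would atoms: IE_2 generally rises across a period (higher Z_eff) and falls down a group (larger shell), subject to the usual subshell exceptions.
Valence configurations: Mg⁺ [Ne]3s¹, S⁺ [Ne]3s²3p³, N⁺ [He]2s²2p².
The numbers (kJ/mol): Mg 1451, S 2252, N 2856.
Hence IE_2: Mg < S < N.

N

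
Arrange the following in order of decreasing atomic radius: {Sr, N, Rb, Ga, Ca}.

Rb > Sr > Ca > Ga > N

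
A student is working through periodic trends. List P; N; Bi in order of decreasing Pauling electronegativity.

N > P > Bi

Atoms toward the upper right of the periodic table pull bonding electrons most strongly.
All are in group 15, so electronegativity increases up the group.
So from highest to lowest: N > P > Bi.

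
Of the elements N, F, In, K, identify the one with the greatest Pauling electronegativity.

F

N is in period 2, group 15; F is in period 2, group 17; K is in period 4, group 1; In is in period 5, group 13.
Electronegativity increases across a period and decreases down a group, tracking effective nuclear charge and atomic size.
Here both period and group differ, so the two effects have to be weighed against each other.
In > K: the two effects oppose for this pair; the across-period effect wins (1.78 vs 0.82).
N > In: relative to In, both the across-period and down-group shifts push N's electronegativity up.
F > N: both are in period 2; the period trend gives F the larger value.
Approximate values (Pauling): N 3.04, F 3.98, K 0.82, In 1.78.
The greatest Pauling electronegativity among these belongs to F.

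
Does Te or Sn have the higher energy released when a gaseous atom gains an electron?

Te

Sn is in period 5, group 14; Te is in period 5, group 16.
Atoms with high Z_eff and room in the valence shell (especially the halogens) have the most exothermic electron affinities.
All lie in period 5, so electron affinity increases left to right.
So Te has the higher energy released when a gaseous atom gains an electron (Te > Sn).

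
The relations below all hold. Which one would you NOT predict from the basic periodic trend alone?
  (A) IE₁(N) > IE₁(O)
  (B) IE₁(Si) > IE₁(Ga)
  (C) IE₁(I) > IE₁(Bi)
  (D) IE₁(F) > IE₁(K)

(A)

The general trend: IE₁ increases across a period and decreases down a group.
(A) N (period 2, group 15) vs O (period 2, group 16): the stated order contradicts the simple trend.
(B) Si (period 3, group 14) vs Ga (period 4, group 13): the stated order agrees with the simple trend.
(C) I (period 5, group 17) vs Bi (period 6, group 15): the stated order agrees with the simple trend.
(D) F (period 2, group 17) vs K (period 4, group 1): the stated order agrees with the simple trend.
The exception is (A): pairing an electron in O's 2p⁴ costs repulsion energy, so O ionizes more easily than half-filled N (2p³).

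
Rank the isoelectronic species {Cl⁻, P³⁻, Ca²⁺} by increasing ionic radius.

Ca²⁺ < Cl⁻ < P³⁻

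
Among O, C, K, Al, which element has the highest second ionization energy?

O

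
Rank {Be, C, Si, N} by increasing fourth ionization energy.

Si, C, N, Be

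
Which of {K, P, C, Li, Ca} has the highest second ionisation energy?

After 1 electron has been removed, what remains? K⁺ is the bare [Ar] core; P⁺ still has 4 valence electrons; C⁺ still has 3 valence electrons; Li⁺ is the bare [He] core; Ca⁺ still has 1 valence electron.
Pulling an electron out of a noble-gas core costs far more than removing a remaining valence electron, so K and Li sit at the high end of IE_2.
Valence configurations: P⁺ [Ne]3s²3p², C⁺ [He]2s²2p¹, Ca⁺ [Ar]4s¹.
The numbers (kJ/mol): K 3052, P 1907, C 2353, Li 7298, Ca 1145.
So the second ionization energies run Ca < P < C < K < Li.

Li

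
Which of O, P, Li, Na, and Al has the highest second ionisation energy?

IE_2 is the cost of taking one more electron from the +1 cation: O⁺ still has 5 valence electrons; P⁺ still has 4 valence electrons; Li⁺ is the bare [He] core; Na⁺ is the bare [Ne] core; Al⁺ still has 2 valence electrons.
Pulling an electron out of a noble-gas core costs far more than removing a remaining valence electron, so Na and Li sit at the high end of IE_2.
Valence configurations: O⁺ [He]2s²2p³, P⁺ [Ne]3s²3p², Al⁺ [Ne]3s².
Approximate IE_2 values (kJ/mol): O 3388, P 1907, Li 7298, Na 4562, Al 1817.
Overall IE_2 order: Al < P < O < Na < Li.

Li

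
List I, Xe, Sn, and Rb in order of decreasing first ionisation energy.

Xe, I, Sn, Rb

Rb is in period 5, group 1; Sn is in period 5, group 14; I is in period 5, group 17; Xe is in period 5, group 18.
IE₁ increases left→right with effective nuclear charge and decreases top→bottom as the valence shell moves farther out.
All lie in period 5, so first ionization energy increases left to right.
So from highest to lowest: Xe > I > Sn > Rb.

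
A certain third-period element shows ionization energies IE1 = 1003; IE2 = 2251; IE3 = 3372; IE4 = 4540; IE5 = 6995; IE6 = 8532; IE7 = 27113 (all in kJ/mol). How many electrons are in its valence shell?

Look for the largest jump between consecutive ionization energies: IE7/IE6 ≈ 3.2, far larger than any earlier ratio.
That jump marks the point where a core electron is being removed. So the atom has 6 valence electrons.

6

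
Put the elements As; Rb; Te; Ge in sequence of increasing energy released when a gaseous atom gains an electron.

Rb < As < Ge < Te

Adding an electron releases more energy for atoms nearer the top right (short of the noble gases).
Neither a single period nor a single group — weigh both effects.
As > Rb: both effects reinforce here, so As is clearly the higher of the two.
Ge > As: this pair runs against the simple trend — see the exception note.
Te > Ge: period and group pull opposite ways; the across-period shift dominates (190 vs 119 kJ/mol).
Note the exception: Ge has a higher electron affinity than As, contrary to the simple trend — adding an electron to As's half-filled 4p³ is unfavourable, so Ge (4p²) has the more exothermic EA.
Approximate values (kJ/mol): Ge 119, As 78, Rb 47, Te 190.
So from lowest to highest: Rb < As < Ge < Te.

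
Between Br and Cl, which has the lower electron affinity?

Br

Cl is in period 3, group 17; Br is in period 4, group 17.
Atoms with high Z_eff and room in the valence shell (especially the halogens) have the most exothermic electron affinities.
All are in group 17, so electron affinity increases up the group.
So Br has the lower electron affinity (Br < Cl).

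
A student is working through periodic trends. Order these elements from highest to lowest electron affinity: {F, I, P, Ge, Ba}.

F is in period 2, group 17; P is in period 3, group 15; Ge is in period 4, group 14; I is in period 5, group 17; Ba is in period 6, group 2.
Adding an electron releases more energy for atoms nearer the top right (short of the noble gases).
These span different periods and groups, so the two trends combine.
P > Ba: both effects reinforce here, so P is clearly the higher of the two.
Ge > P: this pair runs against the simple trend — see the exception note.
I > Ge: the two effects oppose for this pair; the across-period effect wins (295 vs 119 kJ/mol).
F > I: F sits above I in group 17, so the down-group effect alone puts F higher.
Note the exception: Ge has a higher electron affinity than P, contrary to the simple trend — adding an electron to P's half-filled np³ subshell costs electron-pairing energy.
Approximate values (kJ/mol): F 328, P 72, Ge 119, I 295, Ba 14.
So from highest to lowest: F > I > Ge > P > Ba.

F > I > Ge > P > Ba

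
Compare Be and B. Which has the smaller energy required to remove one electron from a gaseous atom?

Be is in period 2, group 2; B is in period 2, group 13.
First ionization energy rises across a period (greater Z_eff holds electrons more tightly) and falls down a group (valence electrons are farther from the nucleus).
All lie in period 2; the across-period trend (first ionization energy increases left to right) applies, with the exception below.
Note the exception: Be has a higher first ionization energy than B, contrary to the simple trend — removing B's lone 2p electron is easier than breaking Be's filled 2s².
Approximate values (kJ/mol): Be 900, B 801.
So B has the smaller energy required to remove one electron from a gaseous atom (B < Be).

B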